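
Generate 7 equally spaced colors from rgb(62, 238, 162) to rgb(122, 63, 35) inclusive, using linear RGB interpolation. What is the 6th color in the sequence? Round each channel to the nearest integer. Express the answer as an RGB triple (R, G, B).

With 7 swatches and endpoints inclusive, swatch 6 sits at t = (6 − 1)/(7 − 1) = 5/6 ≈ 0.8333.
R = 62 + 0.8333 × (122 − 62) = 111.998 → 112
G = 238 + 0.8333 × (63 − 238) = 92.172 → 92
B = 162 + 0.8333 × (35 − 162) = 56.171 → 56

(112, 92, 56)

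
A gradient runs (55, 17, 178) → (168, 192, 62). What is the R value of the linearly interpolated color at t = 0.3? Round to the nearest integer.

R = 55 + 0.3 × (168 − 55) = 88.9 → 89

89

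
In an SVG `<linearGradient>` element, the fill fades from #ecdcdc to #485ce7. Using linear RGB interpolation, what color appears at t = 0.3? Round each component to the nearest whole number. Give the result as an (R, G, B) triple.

#ecdcdc → (236, 220, 220); #485ce7 → (72, 92, 231).
R = 236 + 0.3 × (72 − 236) = 236 + 0.3 × -164 = 186.8 → 187
G = 220 + 0.3 × (92 − 220) = 220 + 0.3 × -128 = 181.6 → 182
B = 220 + 0.3 × (231 − 220) = 220 + 0.3 × 11 = 223.3 → 223
So the blended color is (187, 182, 223), about #bbb6df.

(187, 182, 223)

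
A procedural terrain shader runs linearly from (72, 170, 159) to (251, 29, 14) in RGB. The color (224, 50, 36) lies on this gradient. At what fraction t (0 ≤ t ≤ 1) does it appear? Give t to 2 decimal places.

0.85

Invert the lerp on the R channel (largest span, 179): t = (224 − 72) / (251 − 72) = 152/179 = 0.84916.
Check on G: (50 − 170)/(29 − 170) = 0.8511 ✓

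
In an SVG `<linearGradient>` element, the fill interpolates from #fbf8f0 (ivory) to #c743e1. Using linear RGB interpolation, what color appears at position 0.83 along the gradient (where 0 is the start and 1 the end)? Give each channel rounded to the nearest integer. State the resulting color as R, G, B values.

(208, 98, 228)

#fbf8f0 → (251, 248, 240); #c743e1 → (199, 67, 225).
R = 251 + 0.83 × (199 − 251) = 251 + 0.83 × -52 = 207.84 → 208
G = 248 + 0.83 × (67 − 248) = 248 + 0.83 × -181 = 97.77 → 98
B = 240 + 0.83 × (225 − 240) = 240 + 0.83 × -15 = 227.55 → 228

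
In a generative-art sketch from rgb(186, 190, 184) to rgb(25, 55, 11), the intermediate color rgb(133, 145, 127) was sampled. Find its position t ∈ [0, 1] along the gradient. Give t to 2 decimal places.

0.33

Invert the lerp on the B channel (largest span, 173): t = (127 − 184) / (11 − 184) = -57/-173 = 0.32948.
Check on R: (133 − 186)/(25 − 186) = 0.3292 ✓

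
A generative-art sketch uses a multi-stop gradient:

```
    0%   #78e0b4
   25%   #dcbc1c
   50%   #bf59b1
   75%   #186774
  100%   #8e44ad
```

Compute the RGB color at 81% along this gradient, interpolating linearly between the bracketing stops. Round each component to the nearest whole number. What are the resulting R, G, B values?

(52, 95, 130)

81% lies between the 75% and 100% stops, so the local fraction is t = (81 − 75)/(100 − 75) = 6/25 ≈ 0.24.
#186774 → (24, 103, 116); #8e44ad → (142, 68, 173).
R = 24 + 0.24 × (142 − 24) = 52.32 → 52
G = 103 + 0.24 × (68 − 103) = 94.6 → 95
B = 116 + 0.24 × (173 − 116) = 129.68 → 130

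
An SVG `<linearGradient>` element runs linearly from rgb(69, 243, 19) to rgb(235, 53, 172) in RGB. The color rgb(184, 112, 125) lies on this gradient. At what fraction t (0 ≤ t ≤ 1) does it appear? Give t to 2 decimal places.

Invert the lerp on the G channel (largest span, 190): t = (112 − 243) / (53 − 243) = -131/-190 = 0.68947.
Check on R: (184 − 69)/(235 − 69) = 0.6928 ✓

0.69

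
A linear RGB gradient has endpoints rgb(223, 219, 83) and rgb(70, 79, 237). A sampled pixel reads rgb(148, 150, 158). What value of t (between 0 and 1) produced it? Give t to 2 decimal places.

Invert the lerp on the B channel (largest span, 154): t = (158 − 83) / (237 − 83) = 75/154 = 0.48701.
Check on R: (148 − 223)/(70 − 223) = 0.4902 ✓

0.49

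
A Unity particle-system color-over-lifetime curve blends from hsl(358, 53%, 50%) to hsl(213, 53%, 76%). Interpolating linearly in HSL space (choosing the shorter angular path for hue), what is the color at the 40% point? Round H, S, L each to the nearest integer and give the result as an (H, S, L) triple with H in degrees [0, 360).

(300, 53, 60)

Hue arc: Δh = 213 − 358 = -145° (|Δh| ≤ 180, already the shorter path).
H = 358 + 0.4 × (-145) = 300 → 300°
S = 53 + 0.4 × (53 − 53) = 53 → 53%
L = 50 + 0.4 × (76 − 50) = 60.4 → 60%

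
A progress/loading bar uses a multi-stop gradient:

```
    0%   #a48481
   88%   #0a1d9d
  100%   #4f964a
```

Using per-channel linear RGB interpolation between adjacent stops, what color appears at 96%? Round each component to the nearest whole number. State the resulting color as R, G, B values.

(56, 110, 102)

96% lies between the 88% and 100% stops, so the local fraction is t = (96 − 88)/(100 − 88) = 8/12 ≈ 0.6667.
#0a1d9d → (10, 29, 157); #4f964a → (79, 150, 74).
R = 10 + 0.6667 × (79 − 10) = 56.002 → 56
G = 29 + 0.6667 × (150 − 29) = 109.671 → 110
B = 157 + 0.6667 × (74 − 157) = 101.664 → 102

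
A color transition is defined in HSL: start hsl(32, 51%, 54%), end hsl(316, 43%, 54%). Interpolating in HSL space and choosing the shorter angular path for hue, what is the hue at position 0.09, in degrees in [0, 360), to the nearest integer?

25

Hue: 316 − 32 = 284°, but |284| > 180 so the shorter arc goes the other way: Δh = 284 − 360 = -76°.
H = 32 + 0.09 × (-76) = 25.16 → 25°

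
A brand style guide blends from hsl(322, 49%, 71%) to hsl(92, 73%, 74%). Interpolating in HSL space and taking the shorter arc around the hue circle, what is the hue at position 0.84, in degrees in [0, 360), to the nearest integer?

71

Hue: 92 − 322 = -230°, but |-230| > 180 so the shorter arc goes the other way: Δh = -230 + 360 = 130°.
H = 322 + 0.84 × (130) = 431.2 → 431 → 431 mod 360 = 71°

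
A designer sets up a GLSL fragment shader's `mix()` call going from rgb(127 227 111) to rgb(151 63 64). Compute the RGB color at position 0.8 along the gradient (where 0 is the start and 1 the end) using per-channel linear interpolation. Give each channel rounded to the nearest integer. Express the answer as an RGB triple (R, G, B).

R = 127 + 0.8 × (151 − 127) = 127 + 0.8 × 24 = 146.2 → 146
G = 227 + 0.8 × (63 − 227) = 227 + 0.8 × -164 = 95.8 → 96
B = 111 + 0.8 × (64 − 111) = 111 + 0.8 × -47 = 73.4 → 73

(146, 96, 73)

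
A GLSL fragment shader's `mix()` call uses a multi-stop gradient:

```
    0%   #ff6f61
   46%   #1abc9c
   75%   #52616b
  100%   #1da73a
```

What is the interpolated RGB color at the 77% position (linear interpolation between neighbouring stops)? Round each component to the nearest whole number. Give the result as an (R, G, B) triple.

(78, 103, 103)

77% lies between the 75% and 100% stops, so the local fraction is t = (77 − 75)/(100 − 75) = 2/25 ≈ 0.08.
#52616b → (82, 97, 107); #1da73a → (29, 167, 58).
R = 82 + 0.08 × (29 − 82) = 77.76 → 78
G = 97 + 0.08 × (167 − 97) = 102.6 → 103
B = 107 + 0.08 × (58 − 107) = 103.08 → 103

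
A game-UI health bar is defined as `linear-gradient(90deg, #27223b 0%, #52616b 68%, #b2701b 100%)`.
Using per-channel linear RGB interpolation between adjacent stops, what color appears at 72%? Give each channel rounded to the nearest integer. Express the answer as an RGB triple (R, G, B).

(94, 99, 97)

72% lies between the 68% and 100% stops, so the local fraction is t = (72 − 68)/(100 − 68) = 4/32 ≈ 0.125.
#52616b → (82, 97, 107); #b2701b → (178, 112, 27).
R = 82 + 0.125 × (178 − 82) = 94 → 94
G = 97 + 0.125 × (112 − 97) = 98.875 → 99
B = 107 + 0.125 × (27 − 107) = 97 → 97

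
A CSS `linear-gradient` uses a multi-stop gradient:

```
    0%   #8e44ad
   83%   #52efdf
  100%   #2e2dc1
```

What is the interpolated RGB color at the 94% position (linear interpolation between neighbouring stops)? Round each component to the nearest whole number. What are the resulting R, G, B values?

94% lies between the 83% and 100% stops, so the local fraction is t = (94 − 83)/(100 − 83) = 11/17 ≈ 0.6471.
#52efdf → (82, 239, 223); #2e2dc1 → (46, 45, 193).
R = 82 + 0.6471 × (46 − 82) = 58.704 → 59
G = 239 + 0.6471 × (45 − 239) = 113.463 → 113
B = 223 + 0.6471 × (193 − 223) = 203.587 → 204

(59, 113, 204)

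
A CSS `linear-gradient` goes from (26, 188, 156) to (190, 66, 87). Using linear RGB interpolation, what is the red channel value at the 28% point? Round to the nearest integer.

R = 26 + 0.28 × (190 − 26) = 71.92 → 72

72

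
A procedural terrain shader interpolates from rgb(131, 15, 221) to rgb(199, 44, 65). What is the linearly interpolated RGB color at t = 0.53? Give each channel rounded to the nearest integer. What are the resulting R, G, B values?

R = 131 + 0.53 × (199 − 131) = 131 + 0.53 × 68 = 167.04 → 167
G = 15 + 0.53 × (44 − 15) = 15 + 0.53 × 29 = 30.37 → 30
B = 221 + 0.53 × (65 − 221) = 221 + 0.53 × -156 = 138.32 → 138
So the blended color is (167, 30, 138), about #a71e8a.

(167, 30, 138)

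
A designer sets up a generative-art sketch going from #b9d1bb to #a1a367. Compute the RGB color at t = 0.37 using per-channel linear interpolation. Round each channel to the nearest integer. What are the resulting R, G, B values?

(176, 192, 156)

#b9d1bb → (185, 209, 187); #a1a367 → (161, 163, 103).
R = 185 + 0.37 × (161 − 185) = 185 + 0.37 × -24 = 176.12 → 176
G = 209 + 0.37 × (163 − 209) = 209 + 0.37 × -46 = 191.98 → 192
B = 187 + 0.37 × (103 − 187) = 187 + 0.37 × -84 = 155.92 → 156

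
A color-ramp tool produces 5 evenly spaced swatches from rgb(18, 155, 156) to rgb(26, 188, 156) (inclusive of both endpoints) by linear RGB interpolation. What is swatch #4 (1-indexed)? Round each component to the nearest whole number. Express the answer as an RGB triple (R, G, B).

With 5 swatches and endpoints inclusive, swatch 4 sits at t = (4 − 1)/(5 − 1) = 3/4 ≈ 0.75.
R = 18 + 0.75 × (26 − 18) = 24 → 24
G = 155 + 0.75 × (188 − 155) = 179.75 → 180
B = 156 + 0.75 × (156 − 156) = 156 → 156

(24, 180, 156)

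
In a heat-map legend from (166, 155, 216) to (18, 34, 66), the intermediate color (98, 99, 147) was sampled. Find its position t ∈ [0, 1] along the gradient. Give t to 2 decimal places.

Invert the lerp on the B channel (largest span, 150): t = (147 − 216) / (66 − 216) = -69/-150 = 0.46.
Check on R: (98 − 166)/(18 − 166) = 0.4595 ✓

0.46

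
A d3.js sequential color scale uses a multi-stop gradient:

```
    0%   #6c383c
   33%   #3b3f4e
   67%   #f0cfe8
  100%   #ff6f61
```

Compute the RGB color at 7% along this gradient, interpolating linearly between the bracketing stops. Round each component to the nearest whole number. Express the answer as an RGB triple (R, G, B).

(98, 57, 64)

7% lies between the 0% and 33% stops, so the local fraction is t = (7 − 0)/(33 − 0) = 7/33 ≈ 0.2121.
#6c383c → (108, 56, 60); #3b3f4e → (59, 63, 78).
R = 108 + 0.2121 × (59 − 108) = 97.607 → 98
G = 56 + 0.2121 × (63 − 56) = 57.485 → 57
B = 60 + 0.2121 × (78 − 60) = 63.818 → 64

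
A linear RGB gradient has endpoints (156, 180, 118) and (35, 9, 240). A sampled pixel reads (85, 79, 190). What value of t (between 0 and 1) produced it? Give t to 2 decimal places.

Invert the lerp on the G channel (largest span, 171): t = (79 − 180) / (9 − 180) = -101/-171 = 0.59064.
Check on R: (85 − 156)/(35 − 156) = 0.5868 ✓

0.59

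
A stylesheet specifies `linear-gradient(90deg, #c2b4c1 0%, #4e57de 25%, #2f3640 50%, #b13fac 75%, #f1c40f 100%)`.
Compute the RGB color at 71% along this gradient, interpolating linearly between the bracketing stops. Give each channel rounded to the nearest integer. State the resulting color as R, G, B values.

(156, 62, 155)

71% lies between the 50% and 75% stops, so the local fraction is t = (71 − 50)/(75 − 50) = 21/25 ≈ 0.84.
#2f3640 → (47, 54, 64); #b13fac → (177, 63, 172).
R = 47 + 0.84 × (177 − 47) = 156.2 → 156
G = 54 + 0.84 × (63 − 54) = 61.56 → 62
B = 64 + 0.84 × (172 − 64) = 154.72 → 155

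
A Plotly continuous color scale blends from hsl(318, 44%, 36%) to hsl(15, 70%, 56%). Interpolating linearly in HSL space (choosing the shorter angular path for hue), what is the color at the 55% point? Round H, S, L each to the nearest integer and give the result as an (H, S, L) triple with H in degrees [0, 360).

Hue: 15 − 318 = -303°, but |-303| > 180 so the shorter arc goes the other way: Δh = -303 + 360 = 57°.
H = 318 + 0.55 × (57) = 349.35 → 349°
S = 44 + 0.55 × (70 − 44) = 58.3 → 58%
L = 36 + 0.55 × (56 − 36) = 47 → 47%

(349, 58, 47)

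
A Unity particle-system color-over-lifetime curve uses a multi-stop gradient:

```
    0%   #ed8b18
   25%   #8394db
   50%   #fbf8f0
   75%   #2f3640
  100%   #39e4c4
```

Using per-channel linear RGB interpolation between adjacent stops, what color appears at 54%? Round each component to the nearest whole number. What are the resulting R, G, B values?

54% lies between the 50% and 75% stops, so the local fraction is t = (54 − 50)/(75 − 50) = 4/25 ≈ 0.16.
#fbf8f0 → (251, 248, 240); #2f3640 → (47, 54, 64).
R = 251 + 0.16 × (47 − 251) = 218.36 → 218
G = 248 + 0.16 × (54 − 248) = 216.96 → 217
B = 240 + 0.16 × (64 − 240) = 211.84 → 212

(218, 217, 212)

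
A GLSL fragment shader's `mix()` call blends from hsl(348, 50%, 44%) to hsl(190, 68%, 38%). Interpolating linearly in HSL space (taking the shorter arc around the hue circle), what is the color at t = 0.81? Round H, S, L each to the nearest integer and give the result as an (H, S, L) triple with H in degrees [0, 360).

Hue arc: Δh = 190 − 348 = -158° (|Δh| ≤ 180, already the shorter path).
H = 348 + 0.81 × (-158) = 220.02 → 220°
S = 50 + 0.81 × (68 − 50) = 64.58 → 65%
L = 44 + 0.81 × (38 − 44) = 39.14 → 39%

(220, 65, 39)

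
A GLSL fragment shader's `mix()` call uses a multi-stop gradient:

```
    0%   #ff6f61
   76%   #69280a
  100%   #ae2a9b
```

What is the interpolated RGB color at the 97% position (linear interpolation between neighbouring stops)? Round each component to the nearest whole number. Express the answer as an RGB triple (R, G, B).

97% lies between the 76% and 100% stops, so the local fraction is t = (97 − 76)/(100 − 76) = 21/24 ≈ 0.875.
#69280a → (105, 40, 10); #ae2a9b → (174, 42, 155).
R = 105 + 0.875 × (174 − 105) = 165.375 → 165
G = 40 + 0.875 × (42 − 40) = 41.75 → 42
B = 10 + 0.875 × (155 − 10) = 136.875 → 137

(165, 42, 137)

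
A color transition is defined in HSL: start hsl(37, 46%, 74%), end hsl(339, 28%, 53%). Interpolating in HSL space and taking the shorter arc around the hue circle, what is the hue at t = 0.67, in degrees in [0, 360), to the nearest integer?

358

Hue: 339 − 37 = 302°, but |302| > 180 so the shorter arc goes the other way: Δh = 302 − 360 = -58°.
H = 37 + 0.67 × (-58) = -1.86 → -2 → -2 mod 360 = 358°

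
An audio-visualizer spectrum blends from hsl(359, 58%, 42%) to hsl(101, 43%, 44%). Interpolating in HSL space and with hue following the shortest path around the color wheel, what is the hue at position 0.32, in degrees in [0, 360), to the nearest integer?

Hue: 101 − 359 = -258°, but |-258| > 180 so the shorter arc goes the other way: Δh = -258 + 360 = 102°.
H = 359 + 0.32 × (102) = 391.64 → 392 → 392 mod 360 = 32°

32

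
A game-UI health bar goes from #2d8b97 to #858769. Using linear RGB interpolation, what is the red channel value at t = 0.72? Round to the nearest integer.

108

R₁ = 45 (from #2d8b97), R₂ = 133 (from #858769).
R = 45 + 0.72 × (133 − 45) = 108.36 → 108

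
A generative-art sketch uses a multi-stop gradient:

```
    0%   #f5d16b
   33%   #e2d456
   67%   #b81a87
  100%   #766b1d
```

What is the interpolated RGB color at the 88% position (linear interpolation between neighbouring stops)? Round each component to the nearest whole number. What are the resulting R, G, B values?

88% lies between the 67% and 100% stops, so the local fraction is t = (88 − 67)/(100 − 67) = 21/33 ≈ 0.6364.
#b81a87 → (184, 26, 135); #766b1d → (118, 107, 29).
R = 184 + 0.6364 × (118 − 184) = 141.998 → 142
G = 26 + 0.6364 × (107 − 26) = 77.548 → 78
B = 135 + 0.6364 × (29 − 135) = 67.542 → 68

(142, 78, 68)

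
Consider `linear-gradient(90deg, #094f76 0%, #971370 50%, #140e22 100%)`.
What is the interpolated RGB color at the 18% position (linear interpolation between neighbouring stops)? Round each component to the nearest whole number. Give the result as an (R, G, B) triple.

(60, 57, 116)

18% lies between the 0% and 50% stops, so the local fraction is t = (18 − 0)/(50 − 0) = 18/50 ≈ 0.36.
#094f76 → (9, 79, 118); #971370 → (151, 19, 112).
R = 9 + 0.36 × (151 − 9) = 60.12 → 60
G = 79 + 0.36 × (19 − 79) = 57.4 → 57
B = 118 + 0.36 × (112 − 118) = 115.84 → 116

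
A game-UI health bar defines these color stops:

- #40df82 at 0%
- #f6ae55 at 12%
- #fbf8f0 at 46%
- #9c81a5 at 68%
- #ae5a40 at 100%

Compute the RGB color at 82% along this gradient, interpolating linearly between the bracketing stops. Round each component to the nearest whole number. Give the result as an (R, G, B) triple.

82% lies between the 68% and 100% stops, so the local fraction is t = (82 − 68)/(100 − 68) = 14/32 ≈ 0.4375.
#9c81a5 → (156, 129, 165); #ae5a40 → (174, 90, 64).
R = 156 + 0.4375 × (174 − 156) = 163.875 → 164
G = 129 + 0.4375 × (90 − 129) = 111.938 → 112
B = 165 + 0.4375 × (64 − 165) = 120.812 → 121

(164, 112, 121)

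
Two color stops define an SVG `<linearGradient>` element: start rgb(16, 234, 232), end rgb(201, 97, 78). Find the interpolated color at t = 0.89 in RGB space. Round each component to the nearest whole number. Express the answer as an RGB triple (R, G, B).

R = 16 + 0.89 × (201 − 16) = 16 + 0.89 × 185 = 180.65 → 181
G = 234 + 0.89 × (97 − 234) = 234 + 0.89 × -137 = 112.07 → 112
B = 232 + 0.89 × (78 − 232) = 232 + 0.89 × -154 = 94.94 → 95

(181, 112, 95)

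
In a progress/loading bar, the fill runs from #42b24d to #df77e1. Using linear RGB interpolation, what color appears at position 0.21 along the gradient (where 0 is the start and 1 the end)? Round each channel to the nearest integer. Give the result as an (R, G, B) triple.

#42b24d → (66, 178, 77); #df77e1 → (223, 119, 225).
R = 66 + 0.21 × (223 − 66) = 66 + 0.21 × 157 = 98.97 → 99
G = 178 + 0.21 × (119 − 178) = 178 + 0.21 × -59 = 165.61 → 166
B = 77 + 0.21 × (225 − 77) = 77 + 0.21 × 148 = 108.08 → 108

(99, 166, 108)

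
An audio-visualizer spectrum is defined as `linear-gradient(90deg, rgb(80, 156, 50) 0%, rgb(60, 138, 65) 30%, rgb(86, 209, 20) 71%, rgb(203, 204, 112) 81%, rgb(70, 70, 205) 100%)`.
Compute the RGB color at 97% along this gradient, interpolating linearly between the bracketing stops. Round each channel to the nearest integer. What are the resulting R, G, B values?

97% lies between the 81% and 100% stops, so the local fraction is t = (97 − 81)/(100 − 81) = 16/19 ≈ 0.8421.
R = 203 + 0.8421 × (70 − 203) = 91.001 → 91
G = 204 + 0.8421 × (70 − 204) = 91.159 → 91
B = 112 + 0.8421 × (205 − 112) = 190.315 → 190

(91, 91, 190)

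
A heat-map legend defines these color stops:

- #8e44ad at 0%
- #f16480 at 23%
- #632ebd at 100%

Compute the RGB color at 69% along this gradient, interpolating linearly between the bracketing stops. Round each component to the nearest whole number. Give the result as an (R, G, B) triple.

(156, 68, 164)

69% lies between the 23% and 100% stops, so the local fraction is t = (69 − 23)/(100 − 23) = 46/77 ≈ 0.5974.
#f16480 → (241, 100, 128); #632ebd → (99, 46, 189).
R = 241 + 0.5974 × (99 − 241) = 156.169 → 156
G = 100 + 0.5974 × (46 − 100) = 67.74 → 68
B = 128 + 0.5974 × (189 − 128) = 164.441 → 164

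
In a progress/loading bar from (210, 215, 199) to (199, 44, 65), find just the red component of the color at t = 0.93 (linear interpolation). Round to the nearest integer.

R = 210 + 0.93 × (199 − 210) = 199.77 → 200

200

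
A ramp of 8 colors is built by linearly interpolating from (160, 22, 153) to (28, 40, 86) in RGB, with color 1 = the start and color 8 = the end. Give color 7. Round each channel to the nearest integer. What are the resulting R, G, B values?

With 8 swatches and endpoints inclusive, swatch 7 sits at t = (7 − 1)/(8 − 1) = 6/7 ≈ 0.8571.
R = 160 + 0.8571 × (28 − 160) = 46.863 → 47
G = 22 + 0.8571 × (40 − 22) = 37.428 → 37
B = 153 + 0.8571 × (86 − 153) = 95.574 → 96

(47, 37, 96)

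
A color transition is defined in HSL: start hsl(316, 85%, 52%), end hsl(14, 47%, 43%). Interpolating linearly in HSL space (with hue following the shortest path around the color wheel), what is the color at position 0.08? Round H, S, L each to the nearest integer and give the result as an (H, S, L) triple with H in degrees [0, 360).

Hue: 14 − 316 = -302°, but |-302| > 180 so the shorter arc goes the other way: Δh = -302 + 360 = 58°.
H = 316 + 0.08 × (58) = 320.64 → 321°
S = 85 + 0.08 × (47 − 85) = 81.96 → 82%
L = 52 + 0.08 × (43 − 52) = 51.28 → 51%

(321, 82, 51)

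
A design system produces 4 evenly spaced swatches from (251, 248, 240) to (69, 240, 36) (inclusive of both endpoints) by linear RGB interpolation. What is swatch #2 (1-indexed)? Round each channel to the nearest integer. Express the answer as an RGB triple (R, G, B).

With 4 swatches and endpoints inclusive, swatch 2 sits at t = (2 − 1)/(4 − 1) = 1/3 ≈ 0.3333.
R = 251 + 0.3333 × (69 − 251) = 190.339 → 190
G = 248 + 0.3333 × (240 − 248) = 245.334 → 245
B = 240 + 0.3333 × (36 − 240) = 172.007 → 172

(190, 245, 172)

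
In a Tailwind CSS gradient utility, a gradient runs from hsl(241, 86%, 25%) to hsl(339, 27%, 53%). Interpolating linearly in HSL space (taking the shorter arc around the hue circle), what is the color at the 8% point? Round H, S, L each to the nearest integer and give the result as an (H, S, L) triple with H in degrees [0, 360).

Hue arc: Δh = 339 − 241 = 98° (|Δh| ≤ 180, already the shorter path).
H = 241 + 0.08 × (98) = 248.84 → 249°
S = 86 + 0.08 × (27 − 86) = 81.28 → 81%
L = 25 + 0.08 × (53 − 25) = 27.24 → 27%

(249, 81, 27)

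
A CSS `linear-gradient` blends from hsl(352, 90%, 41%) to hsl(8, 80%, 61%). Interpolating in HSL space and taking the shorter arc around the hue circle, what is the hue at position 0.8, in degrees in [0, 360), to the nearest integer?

5

Hue: 8 − 352 = -344°, but |-344| > 180 so the shorter arc goes the other way: Δh = -344 + 360 = 16°.
H = 352 + 0.8 × (16) = 364.8 → 365 → 365 mod 360 = 5°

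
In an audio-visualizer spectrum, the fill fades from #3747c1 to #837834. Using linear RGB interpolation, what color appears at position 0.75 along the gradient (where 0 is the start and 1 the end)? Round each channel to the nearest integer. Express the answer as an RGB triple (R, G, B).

(112, 108, 87)

#3747c1 → (55, 71, 193); #837834 → (131, 120, 52).
R = 55 + 0.75 × (131 − 55) = 55 + 0.75 × 76 = 112 → 112
G = 71 + 0.75 × (120 − 71) = 71 + 0.75 × 49 = 107.75 → 108
B = 193 + 0.75 × (52 − 193) = 193 + 0.75 × -141 = 87.25 → 87
So the blended color is (112, 108, 87), about #706c57.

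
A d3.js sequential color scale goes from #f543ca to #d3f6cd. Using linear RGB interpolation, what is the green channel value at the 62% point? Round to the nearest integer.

G₁ = 67 (from #f543ca), G₂ = 246 (from #d3f6cd).
G = 67 + 0.62 × (246 − 67) = 177.98 → 178

178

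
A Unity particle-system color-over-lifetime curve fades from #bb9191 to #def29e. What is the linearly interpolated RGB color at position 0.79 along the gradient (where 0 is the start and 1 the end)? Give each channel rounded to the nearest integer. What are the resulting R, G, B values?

(215, 222, 155)

#bb9191 → (187, 145, 145); #def29e → (222, 242, 158).
R = 187 + 0.79 × (222 − 187) = 187 + 0.79 × 35 = 214.65 → 215
G = 145 + 0.79 × (242 − 145) = 145 + 0.79 × 97 = 221.63 → 222
B = 145 + 0.79 × (158 − 145) = 145 + 0.79 × 13 = 155.27 → 155
So the blended color is (215, 222, 155), about #d7de9b.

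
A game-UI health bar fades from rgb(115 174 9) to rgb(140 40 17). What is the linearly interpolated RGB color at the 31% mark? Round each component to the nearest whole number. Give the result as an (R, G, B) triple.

(123, 132, 11)

31% corresponds to t = 0.31.
R = 115 + 0.31 × (140 − 115) = 115 + 0.31 × 25 = 122.75 → 123
G = 174 + 0.31 × (40 − 174) = 174 + 0.31 × -134 = 132.46 → 132
B = 9 + 0.31 × (17 − 9) = 9 + 0.31 × 8 = 11.48 → 11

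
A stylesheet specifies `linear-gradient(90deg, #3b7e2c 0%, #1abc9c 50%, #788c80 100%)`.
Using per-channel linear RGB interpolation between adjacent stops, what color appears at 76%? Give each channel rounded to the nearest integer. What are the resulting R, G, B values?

76% lies between the 50% and 100% stops, so the local fraction is t = (76 − 50)/(100 − 50) = 26/50 ≈ 0.52.
#1abc9c → (26, 188, 156); #788c80 → (120, 140, 128).
R = 26 + 0.52 × (120 − 26) = 74.88 → 75
G = 188 + 0.52 × (140 − 188) = 163.04 → 163
B = 156 + 0.52 × (128 − 156) = 141.44 → 141

(75, 163, 141)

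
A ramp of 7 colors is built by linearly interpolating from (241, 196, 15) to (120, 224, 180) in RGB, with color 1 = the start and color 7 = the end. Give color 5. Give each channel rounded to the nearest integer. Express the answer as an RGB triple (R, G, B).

(160, 215, 125)

With 7 swatches and endpoints inclusive, swatch 5 sits at t = (5 − 1)/(7 − 1) = 4/6 ≈ 0.6667.
R = 241 + 0.6667 × (120 − 241) = 160.329 → 160
G = 196 + 0.6667 × (224 − 196) = 214.668 → 215
B = 15 + 0.6667 × (180 − 15) = 125.005 → 125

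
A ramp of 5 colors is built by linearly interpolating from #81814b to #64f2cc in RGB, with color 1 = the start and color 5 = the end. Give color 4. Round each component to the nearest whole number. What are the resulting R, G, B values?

(107, 214, 172)

With 5 swatches and endpoints inclusive, swatch 4 sits at t = (4 − 1)/(5 − 1) = 3/4 ≈ 0.75.
#81814b → (129, 129, 75); #64f2cc → (100, 242, 204).
R = 129 + 0.75 × (100 − 129) = 107.25 → 107
G = 129 + 0.75 × (242 − 129) = 213.75 → 214
B = 75 + 0.75 × (204 − 75) = 171.75 → 172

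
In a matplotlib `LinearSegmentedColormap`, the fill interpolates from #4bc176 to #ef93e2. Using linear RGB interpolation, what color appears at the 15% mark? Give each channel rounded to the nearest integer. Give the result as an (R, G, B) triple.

#4bc176 → (75, 193, 118); #ef93e2 → (239, 147, 226).
15% corresponds to t = 0.15.
R = 75 + 0.15 × (239 − 75) = 75 + 0.15 × 164 = 99.6 → 100
G = 193 + 0.15 × (147 − 193) = 193 + 0.15 × -46 = 186.1 → 186
B = 118 + 0.15 × (226 − 118) = 118 + 0.15 × 108 = 134.2 → 134

(100, 186, 134)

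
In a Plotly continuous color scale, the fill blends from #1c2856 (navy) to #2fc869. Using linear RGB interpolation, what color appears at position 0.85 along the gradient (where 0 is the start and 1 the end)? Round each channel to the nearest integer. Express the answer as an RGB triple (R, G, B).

#1c2856 → (28, 40, 86); #2fc869 → (47, 200, 105).
R = 28 + 0.85 × (47 − 28) = 28 + 0.85 × 19 = 44.15 → 44
G = 40 + 0.85 × (200 − 40) = 40 + 0.85 × 160 = 176 → 176
B = 86 + 0.85 × (105 − 86) = 86 + 0.85 × 19 = 102.15 → 102
So the blended color is (44, 176, 102), about #2cb066.

(44, 176, 102)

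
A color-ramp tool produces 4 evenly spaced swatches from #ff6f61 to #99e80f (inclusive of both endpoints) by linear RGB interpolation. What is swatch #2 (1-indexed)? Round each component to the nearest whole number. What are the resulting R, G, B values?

With 4 swatches and endpoints inclusive, swatch 2 sits at t = (2 − 1)/(4 − 1) = 1/3 ≈ 0.3333.
#ff6f61 → (255, 111, 97); #99e80f → (153, 232, 15).
R = 255 + 0.3333 × (153 − 255) = 221.003 → 221
G = 111 + 0.3333 × (232 − 111) = 151.329 → 151
B = 97 + 0.3333 × (15 − 97) = 69.669 → 70

(221, 151, 70)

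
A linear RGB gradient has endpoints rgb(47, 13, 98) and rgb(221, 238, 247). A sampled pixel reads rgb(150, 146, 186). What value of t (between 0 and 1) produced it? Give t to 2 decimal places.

0.59

Invert the lerp on the G channel (largest span, 225): t = (146 − 13) / (238 − 13) = 133/225 = 0.59111.
Check on R: (150 − 47)/(221 − 47) = 0.592 ✓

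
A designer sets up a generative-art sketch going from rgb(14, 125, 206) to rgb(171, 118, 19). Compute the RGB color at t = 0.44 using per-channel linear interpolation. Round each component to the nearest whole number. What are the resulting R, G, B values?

R = 14 + 0.44 × (171 − 14) = 14 + 0.44 × 157 = 83.08 → 83
G = 125 + 0.44 × (118 − 125) = 125 + 0.44 × -7 = 121.92 → 122
B = 206 + 0.44 × (19 − 206) = 206 + 0.44 × -187 = 123.72 → 124
So the blended color is (83, 122, 124), about #537a7c.

(83, 122, 124)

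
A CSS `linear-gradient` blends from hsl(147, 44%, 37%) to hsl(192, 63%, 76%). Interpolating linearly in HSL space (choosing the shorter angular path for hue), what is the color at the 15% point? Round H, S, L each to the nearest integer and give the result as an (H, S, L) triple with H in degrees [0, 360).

(154, 47, 43)

Hue arc: Δh = 192 − 147 = 45° (|Δh| ≤ 180, already the shorter path).
H = 147 + 0.15 × (45) = 153.75 → 154°
S = 44 + 0.15 × (63 − 44) = 46.85 → 47%
L = 37 + 0.15 × (76 − 37) = 42.85 → 43%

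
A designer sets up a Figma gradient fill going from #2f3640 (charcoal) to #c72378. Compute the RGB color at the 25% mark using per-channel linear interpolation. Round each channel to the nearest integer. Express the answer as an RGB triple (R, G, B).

#2f3640 → (47, 54, 64); #c72378 → (199, 35, 120).
25% corresponds to t = 0.25.
R = 47 + 0.25 × (199 − 47) = 47 + 0.25 × 152 = 85 → 85
G = 54 + 0.25 × (35 − 54) = 54 + 0.25 × -19 = 49.25 → 49
B = 64 + 0.25 × (120 − 64) = 64 + 0.25 × 56 = 78 → 78

(85, 49, 78)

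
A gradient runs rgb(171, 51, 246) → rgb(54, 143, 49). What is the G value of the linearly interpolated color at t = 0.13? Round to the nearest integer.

G = 51 + 0.13 × (143 − 51) = 62.96 → 63

63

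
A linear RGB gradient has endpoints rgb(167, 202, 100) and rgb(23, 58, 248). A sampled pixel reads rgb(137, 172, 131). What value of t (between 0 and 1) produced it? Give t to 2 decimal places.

Invert the lerp on the B channel (largest span, 148): t = (131 − 100) / (248 − 100) = 31/148 = 0.20946.
Check on R: (137 − 167)/(23 − 167) = 0.2083 ✓

0.21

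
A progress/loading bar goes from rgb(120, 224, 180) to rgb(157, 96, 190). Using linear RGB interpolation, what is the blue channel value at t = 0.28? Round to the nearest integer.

B = 180 + 0.28 × (190 − 180) = 182.8 → 183

183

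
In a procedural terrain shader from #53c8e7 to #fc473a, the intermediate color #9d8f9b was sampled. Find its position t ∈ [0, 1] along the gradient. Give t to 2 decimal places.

0.44

Invert the lerp on the B channel (largest span, 173): t = (155 − 231) / (58 − 231) = -76/-173 = 0.43931.
Check on R: (157 − 83)/(252 − 83) = 0.4379 ✓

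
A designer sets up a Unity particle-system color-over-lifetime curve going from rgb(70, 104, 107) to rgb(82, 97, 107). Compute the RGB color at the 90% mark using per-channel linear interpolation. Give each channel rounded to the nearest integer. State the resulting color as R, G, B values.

90% corresponds to t = 0.9.
R = 70 + 0.9 × (82 − 70) = 70 + 0.9 × 12 = 80.8 → 81
G = 104 + 0.9 × (97 − 104) = 104 + 0.9 × -7 = 97.7 → 98
B = 107 + 0.9 × (107 − 107) = 107 + 0.9 × 0 = 107 → 107
So the blended color is (81, 98, 107), about #51626b.

(81, 98, 107)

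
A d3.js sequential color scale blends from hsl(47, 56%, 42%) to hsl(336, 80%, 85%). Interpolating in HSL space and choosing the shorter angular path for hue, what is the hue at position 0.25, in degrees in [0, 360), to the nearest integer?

29

Hue: 336 − 47 = 289°, but |289| > 180 so the shorter arc goes the other way: Δh = 289 − 360 = -71°.
H = 47 + 0.25 × (-71) = 29.25 → 29°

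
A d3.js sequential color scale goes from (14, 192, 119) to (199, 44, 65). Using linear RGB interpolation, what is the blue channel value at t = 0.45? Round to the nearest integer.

B = 119 + 0.45 × (65 − 119) = 94.7 → 95

95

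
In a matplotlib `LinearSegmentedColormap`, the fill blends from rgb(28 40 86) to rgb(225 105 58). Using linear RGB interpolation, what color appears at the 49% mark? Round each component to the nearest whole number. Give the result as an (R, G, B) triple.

(125, 72, 72)

49% corresponds to t = 0.49.
R = 28 + 0.49 × (225 − 28) = 28 + 0.49 × 197 = 124.53 → 125
G = 40 + 0.49 × (105 − 40) = 40 + 0.49 × 65 = 71.85 → 72
B = 86 + 0.49 × (58 − 86) = 86 + 0.49 × -28 = 72.28 → 72
So the blended color is (125, 72, 72), about #7d4848.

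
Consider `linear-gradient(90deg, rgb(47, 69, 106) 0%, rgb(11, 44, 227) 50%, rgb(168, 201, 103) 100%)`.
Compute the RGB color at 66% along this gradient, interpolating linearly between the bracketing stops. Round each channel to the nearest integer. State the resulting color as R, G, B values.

66% lies between the 50% and 100% stops, so the local fraction is t = (66 − 50)/(100 − 50) = 16/50 ≈ 0.32.
R = 11 + 0.32 × (168 − 11) = 61.24 → 61
G = 44 + 0.32 × (201 − 44) = 94.24 → 94
B = 227 + 0.32 × (103 − 227) = 187.32 → 187

(61, 94, 187)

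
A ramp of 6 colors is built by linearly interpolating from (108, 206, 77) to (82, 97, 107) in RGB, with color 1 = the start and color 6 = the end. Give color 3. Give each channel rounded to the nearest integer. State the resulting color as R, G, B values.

With 6 swatches and endpoints inclusive, swatch 3 sits at t = (3 − 1)/(6 − 1) = 2/5 ≈ 0.4.
R = 108 + 0.4 × (82 − 108) = 97.6 → 98
G = 206 + 0.4 × (97 − 206) = 162.4 → 162
B = 77 + 0.4 × (107 − 77) = 89 → 89

(98, 162, 89)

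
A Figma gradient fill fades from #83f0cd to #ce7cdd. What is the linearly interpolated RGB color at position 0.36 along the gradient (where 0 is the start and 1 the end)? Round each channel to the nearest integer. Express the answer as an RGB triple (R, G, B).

#83f0cd → (131, 240, 205); #ce7cdd → (206, 124, 221).
R = 131 + 0.36 × (206 − 131) = 131 + 0.36 × 75 = 158 → 158
G = 240 + 0.36 × (124 − 240) = 240 + 0.36 × -116 = 198.24 → 198
B = 205 + 0.36 × (221 − 205) = 205 + 0.36 × 16 = 210.76 → 211
So the blended color is (158, 198, 211), about #9ec6d3.

(158, 198, 211)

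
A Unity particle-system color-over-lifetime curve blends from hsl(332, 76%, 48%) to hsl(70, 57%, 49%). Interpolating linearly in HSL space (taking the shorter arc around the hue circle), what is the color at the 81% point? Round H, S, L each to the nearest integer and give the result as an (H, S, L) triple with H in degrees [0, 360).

(51, 61, 49)

Hue: 70 − 332 = -262°, but |-262| > 180 so the shorter arc goes the other way: Δh = -262 + 360 = 98°.
H = 332 + 0.81 × (98) = 411.38 → 411 → 411 mod 360 = 51°
S = 76 + 0.81 × (57 − 76) = 60.61 → 61%
L = 48 + 0.81 × (49 − 48) = 48.81 → 49%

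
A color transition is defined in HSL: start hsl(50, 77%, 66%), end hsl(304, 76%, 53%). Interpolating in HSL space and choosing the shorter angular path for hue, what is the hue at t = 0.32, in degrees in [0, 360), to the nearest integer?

Hue: 304 − 50 = 254°, but |254| > 180 so the shorter arc goes the other way: Δh = 254 − 360 = -106°.
H = 50 + 0.32 × (-106) = 16.08 → 16°

16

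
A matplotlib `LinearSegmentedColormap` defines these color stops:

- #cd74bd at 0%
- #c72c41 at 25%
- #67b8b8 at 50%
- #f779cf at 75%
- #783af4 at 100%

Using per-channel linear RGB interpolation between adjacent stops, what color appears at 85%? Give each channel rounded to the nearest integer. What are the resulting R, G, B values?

(196, 96, 222)

85% lies between the 75% and 100% stops, so the local fraction is t = (85 − 75)/(100 − 75) = 10/25 ≈ 0.4.
#f779cf → (247, 121, 207); #783af4 → (120, 58, 244).
R = 247 + 0.4 × (120 − 247) = 196.2 → 196
G = 121 + 0.4 × (58 − 121) = 95.8 → 96
B = 207 + 0.4 × (244 − 207) = 221.8 → 222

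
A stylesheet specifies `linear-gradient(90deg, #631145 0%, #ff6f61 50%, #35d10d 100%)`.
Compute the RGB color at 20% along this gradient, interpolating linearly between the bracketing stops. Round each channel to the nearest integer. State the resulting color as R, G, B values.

20% lies between the 0% and 50% stops, so the local fraction is t = (20 − 0)/(50 − 0) = 20/50 ≈ 0.4.
#631145 → (99, 17, 69); #ff6f61 → (255, 111, 97).
R = 99 + 0.4 × (255 − 99) = 161.4 → 161
G = 17 + 0.4 × (111 − 17) = 54.6 → 55
B = 69 + 0.4 × (97 − 69) = 80.2 → 80

(161, 55, 80)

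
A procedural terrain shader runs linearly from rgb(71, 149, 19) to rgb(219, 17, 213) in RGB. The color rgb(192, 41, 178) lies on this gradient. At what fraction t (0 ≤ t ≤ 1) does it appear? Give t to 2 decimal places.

Invert the lerp on the B channel (largest span, 194): t = (178 − 19) / (213 − 19) = 159/194 = 0.81959.
Check on R: (192 − 71)/(219 − 71) = 0.8176 ✓

0.82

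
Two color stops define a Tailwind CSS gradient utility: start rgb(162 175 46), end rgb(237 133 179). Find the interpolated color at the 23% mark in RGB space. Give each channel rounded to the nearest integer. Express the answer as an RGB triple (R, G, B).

23% corresponds to t = 0.23.
R = 162 + 0.23 × (237 − 162) = 162 + 0.23 × 75 = 179.25 → 179
G = 175 + 0.23 × (133 − 175) = 175 + 0.23 × -42 = 165.34 → 165
B = 46 + 0.23 × (179 − 46) = 46 + 0.23 × 133 = 76.59 → 77

(179, 165, 77)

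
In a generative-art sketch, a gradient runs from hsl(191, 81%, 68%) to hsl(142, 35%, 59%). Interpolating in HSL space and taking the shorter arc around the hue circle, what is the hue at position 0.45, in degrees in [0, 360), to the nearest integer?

169

Hue arc: Δh = 142 − 191 = -49° (|Δh| ≤ 180, already the shorter path).
H = 191 + 0.45 × (-49) = 168.95 → 169°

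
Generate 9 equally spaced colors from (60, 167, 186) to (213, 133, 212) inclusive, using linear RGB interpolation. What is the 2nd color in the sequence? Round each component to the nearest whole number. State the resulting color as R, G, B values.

(79, 163, 189)

With 9 swatches and endpoints inclusive, swatch 2 sits at t = (2 − 1)/(9 − 1) = 1/8 ≈ 0.125.
R = 60 + 0.125 × (213 − 60) = 79.125 → 79
G = 167 + 0.125 × (133 − 167) = 162.75 → 163
B = 186 + 0.125 × (212 − 186) = 189.25 → 189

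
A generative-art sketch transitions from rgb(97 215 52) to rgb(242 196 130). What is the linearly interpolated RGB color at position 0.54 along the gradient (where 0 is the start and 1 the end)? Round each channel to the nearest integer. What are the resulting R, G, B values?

R = 97 + 0.54 × (242 − 97) = 97 + 0.54 × 145 = 175.3 → 175
G = 215 + 0.54 × (196 − 215) = 215 + 0.54 × -19 = 204.74 → 205
B = 52 + 0.54 × (130 − 52) = 52 + 0.54 × 78 = 94.12 → 94
So the blended color is (175, 205, 94), about #afcd5e.

(175, 205, 94)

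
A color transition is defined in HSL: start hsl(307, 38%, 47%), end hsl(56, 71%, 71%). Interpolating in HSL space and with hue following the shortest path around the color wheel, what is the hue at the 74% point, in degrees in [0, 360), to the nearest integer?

Hue: 56 − 307 = -251°, but |-251| > 180 so the shorter arc goes the other way: Δh = -251 + 360 = 109°.
H = 307 + 0.74 × (109) = 387.66 → 388 → 388 mod 360 = 28°

28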